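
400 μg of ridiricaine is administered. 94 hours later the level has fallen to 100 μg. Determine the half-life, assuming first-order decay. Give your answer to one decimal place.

47.0 hours

A/A₀ = 100/400 ≈ 0.25.
n = log₂(4) ≈ 2 half-lives elapsed in 94 hours.
t½ = 94/2 ≈ 47 hours.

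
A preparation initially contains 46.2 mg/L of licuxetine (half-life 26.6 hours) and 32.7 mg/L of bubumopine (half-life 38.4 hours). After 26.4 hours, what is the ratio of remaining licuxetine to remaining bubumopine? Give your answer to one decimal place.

1.1

licuxetine: 46.2 × (1/2)^(26.4/26.6) = 46.2 × (1/2)^0.99248 ≈ 23.221 mg/L.
bubumopine: 32.7 × (1/2)^(26.4/38.4) = 32.7 × (1/2)^0.6875 ≈ 20.304 mg/L.
Ratio ≈ 23.221 / 20.304 ≈ 1.1436.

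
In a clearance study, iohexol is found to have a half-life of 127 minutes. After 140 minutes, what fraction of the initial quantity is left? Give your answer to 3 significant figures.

n = 140/127 ≈ 1.1024 half-lives.
Fraction remaining = (1/2)^1.1024 ≈ 0.46575.

0.466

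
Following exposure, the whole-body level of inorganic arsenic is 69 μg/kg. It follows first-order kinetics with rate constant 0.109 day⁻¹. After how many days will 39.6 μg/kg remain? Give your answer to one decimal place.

t½ = ln 2 / k = 0.69315 / 0.109 ≈ 6.3591 days.
Fraction remaining = 39.6/69 ≈ 0.57391.
n = log₂(69/39.6) = ln(1.7424)/ln 2 ≈ 0.8011 half-lives.
t = n × t½ = 0.8011 × 6.3591 ≈ 5.0943 days.

5.1 days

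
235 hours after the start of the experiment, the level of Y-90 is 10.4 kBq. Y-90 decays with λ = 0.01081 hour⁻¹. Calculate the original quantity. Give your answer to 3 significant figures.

132 kBq

t½ = ln 2 / λ = 0.69315 / 0.01081 ≈ 64.121 hours.
Number of half-lives elapsed: n = 235/64.121 ≈ 3.665.
A₀ = A × 2^n = 10.4 × 2^3.665 = 10.4 × 12.684 ≈ 131.91 kBq.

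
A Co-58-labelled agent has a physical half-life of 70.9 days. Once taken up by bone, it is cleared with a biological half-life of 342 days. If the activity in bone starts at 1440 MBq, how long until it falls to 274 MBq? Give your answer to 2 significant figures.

140 days

1/t_eff = 1/t_phys + 1/t_biol = 1/70.9 + 1/342 = 0.017028 per day.
t_eff = 70.9 × 342 / (70.9 + 342) ≈ 58.726 days.
n = log₂(1440/274) ≈ 2.3938; t = 2.3938 × 58.726 ≈ 140.58 days.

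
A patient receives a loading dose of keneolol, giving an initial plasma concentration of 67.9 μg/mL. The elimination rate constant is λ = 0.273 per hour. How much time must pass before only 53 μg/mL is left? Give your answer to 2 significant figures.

t½ = ln 2 / λ = 0.69315 / 0.273 ≈ 2.539 hours.
Fraction remaining = 53/67.9 ≈ 0.78056.
n = log₂(67.9/53) = ln(1.2811)/ln 2 ≈ 0.35742 half-lives.
t = n × t½ = 0.35742 × 2.539 ≈ 0.90749 hours.

0.91 hours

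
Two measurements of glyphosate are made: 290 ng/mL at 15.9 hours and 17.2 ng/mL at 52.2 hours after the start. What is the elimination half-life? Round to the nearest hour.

Over Δt = 52.2 − 15.9 = 36.3 hours, the level fell by a factor of 290/17.2 ≈ 16.86.
n = log₂(16.86) ≈ 4.0756 half-lives, so t½ = 36.3/4.0756 ≈ 8.9067 hours.

9 hours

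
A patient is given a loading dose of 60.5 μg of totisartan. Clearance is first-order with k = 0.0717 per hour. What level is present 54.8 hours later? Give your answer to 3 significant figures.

t½ = ln 2 / k = 0.69315 / 0.0717 ≈ 9.6673 hours.
Number of half-lives: n = 54.8/9.6673 ≈ 5.6686.
Remaining = 60.5 × (1/2)^5.6686 = 60.5 × 0.01966 ≈ 1.1894 μg.

1.19 μg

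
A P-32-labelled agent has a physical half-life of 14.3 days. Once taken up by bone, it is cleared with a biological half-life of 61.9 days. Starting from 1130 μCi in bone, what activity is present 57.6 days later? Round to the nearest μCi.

36 μCi

1/t_eff = 1/t_phys + 1/t_biol = 1/14.3 + 1/61.9 = 0.086085 per day.
t_eff = 14.3 × 61.9 / (14.3 + 61.9) ≈ 11.616 days.
Remaining = 1130 × (1/2)^(57.6/11.616) = 1130 × (1/2)^4.9585 ≈ 36.343 μCi.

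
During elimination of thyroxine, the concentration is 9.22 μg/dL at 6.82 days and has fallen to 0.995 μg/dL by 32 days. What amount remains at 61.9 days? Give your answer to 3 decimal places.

0.071 μg/dL

Over Δt = 32 − 6.82 = 25.18 days, the level fell by a factor of 9.22/0.995 ≈ 9.2663.
n = log₂(9.2663) ≈ 3.212 half-lives, so t½ = 25.18/3.212 ≈ 7.8394 days.
From t = 32 to t = 61.9: 0.995 × (1/2)^((61.9−32)/7.8394) ≈ 0.07074 μg/dL.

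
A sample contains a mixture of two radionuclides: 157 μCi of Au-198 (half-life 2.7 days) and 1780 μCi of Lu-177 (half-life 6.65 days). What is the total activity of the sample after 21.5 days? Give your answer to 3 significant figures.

Au-198: 157 × (1/2)^(21.5/2.7) = 157 × (1/2)^7.963 ≈ 0.62923 μCi.
Lu-177: 1780 × (1/2)^(21.5/6.65) = 1780 × (1/2)^3.2331 ≈ 189.31 μCi.
Total = 0.62923 + 189.31 ≈ 189.94 μCi.

190 μCi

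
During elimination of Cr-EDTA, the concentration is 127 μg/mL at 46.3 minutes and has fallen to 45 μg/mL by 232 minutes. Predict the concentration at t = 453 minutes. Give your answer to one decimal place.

13.1 μg/mL

Over Δt = 232 − 46.3 = 185.7 minutes, the level fell by a factor of 127/45 ≈ 2.8222.
n = log₂(2.8222) ≈ 1.4968 half-lives, so t½ = 185.7/1.4968 ≈ 124.06 minutes.
From t = 232 to t = 453: 45 × (1/2)^((453−232)/124.06) ≈ 13.091 μg/mL.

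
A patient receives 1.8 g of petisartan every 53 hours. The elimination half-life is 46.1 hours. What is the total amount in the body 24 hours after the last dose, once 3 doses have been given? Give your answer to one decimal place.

The 3 doses were given 130, 77, 24 hours ago.
Total = 1.8·(1/2)^(130/46.1) + 1.8·(1/2)^(77/46.1) + 1.8·(1/2)^(24/46.1)
      = 0.25491 + 0.56555 + 1.2547 ≈ 2.0752 g.

2.1 g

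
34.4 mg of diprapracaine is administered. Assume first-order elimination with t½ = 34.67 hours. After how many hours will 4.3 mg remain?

104.01 hours

4.3/34.4 = 1/8, so 3 half-lives have elapsed.
t = 3 × 34.67 = 104.01 hours.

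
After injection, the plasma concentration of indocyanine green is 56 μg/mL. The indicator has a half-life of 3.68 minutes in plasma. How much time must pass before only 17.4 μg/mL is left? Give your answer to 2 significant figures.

6.2 minutes

Fraction remaining = 17.4/56 ≈ 0.31071.
n = log₂(56/17.4) = ln(3.2184)/ln 2 ≈ 1.6863 half-lives.
t = n × t½ = 1.6863 × 3.68 ≈ 6.2057 minutes.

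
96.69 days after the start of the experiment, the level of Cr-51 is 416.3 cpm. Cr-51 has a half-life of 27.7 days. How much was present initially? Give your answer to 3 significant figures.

4680 cpm

Number of half-lives elapsed: n = 96.69/27.7 ≈ 3.4906.
A₀ = A × 2^n = 416.3 × 2^3.4906 = 416.3 × 11.24 ≈ 4679.4 cpm.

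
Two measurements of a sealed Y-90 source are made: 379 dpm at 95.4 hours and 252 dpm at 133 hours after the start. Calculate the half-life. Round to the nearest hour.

Over Δt = 133 − 95.4 = 37.6 hours, the level fell by a factor of 379/252 ≈ 1.504.
n = log₂(1.504) ≈ 0.58877 half-lives, so t½ = 37.6/0.58877 ≈ 63.862 hours.

64 hours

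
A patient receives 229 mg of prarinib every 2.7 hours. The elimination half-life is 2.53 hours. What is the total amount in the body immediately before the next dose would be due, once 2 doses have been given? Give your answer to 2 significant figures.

160 mg

The 2 doses were given 5.4, 2.7 hours ago.
Total = 229·(1/2)^(5.4/2.53) + 229·(1/2)^(2.7/2.53)
      = 52.158 + 109.29 ≈ 161.45 mg.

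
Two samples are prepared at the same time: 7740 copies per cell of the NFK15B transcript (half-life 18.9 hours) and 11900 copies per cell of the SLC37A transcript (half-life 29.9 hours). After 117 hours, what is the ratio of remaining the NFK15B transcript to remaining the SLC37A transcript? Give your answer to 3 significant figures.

0.134

NFK15B transcript: 7740 × (1/2)^(117/18.9) = 7740 × (1/2)^6.1905 ≈ 105.98 copies per cell.
SLC37A transcript: 11900 × (1/2)^(117/29.9) = 11900 × (1/2)^3.913 ≈ 789.96 copies per cell.
Ratio ≈ 105.98 / 789.96 ≈ 0.13416.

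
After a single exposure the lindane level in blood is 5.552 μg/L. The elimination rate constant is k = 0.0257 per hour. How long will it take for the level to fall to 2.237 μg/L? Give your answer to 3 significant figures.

t½ = ln 2 / k = 0.69315 / 0.0257 ≈ 26.971 hours.
Fraction remaining = 2.237/5.552 ≈ 0.40292.
n = log₂(5.552/2.237) = ln(2.4819)/ln 2 ≈ 1.3114 half-lives.
t = n × t½ = 1.3114 × 26.971 ≈ 35.371 hours.

35.4 hours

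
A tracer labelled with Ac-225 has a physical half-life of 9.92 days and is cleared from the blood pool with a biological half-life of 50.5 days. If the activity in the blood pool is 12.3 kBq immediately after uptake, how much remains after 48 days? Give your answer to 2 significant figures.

0.22 kBq

1/t_eff = 1/t_phys + 1/t_biol = 1/9.92 + 1/50.5 = 0.12061 per day.
t_eff = 9.92 × 50.5 / (9.92 + 50.5) ≈ 8.2913 days.
Remaining = 12.3 × (1/2)^(48/8.2913) = 12.3 × (1/2)^5.7892 ≈ 0.22242 kBq.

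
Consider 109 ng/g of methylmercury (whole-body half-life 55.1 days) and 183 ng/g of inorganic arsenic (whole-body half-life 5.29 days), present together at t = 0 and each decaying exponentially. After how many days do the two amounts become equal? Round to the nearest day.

4 days

Set 109·(1/2)^(t/55.1) = 183·(1/2)^(t/5.29).
Taking log₂: log₂(109/183) = t·(1/55.1 − 1/5.29).
log₂(0.59563) = -0.74752; 1/55.1 − 1/5.29 = -0.17089.
t = -0.74752 / -0.17089 ≈ 4.3743 days.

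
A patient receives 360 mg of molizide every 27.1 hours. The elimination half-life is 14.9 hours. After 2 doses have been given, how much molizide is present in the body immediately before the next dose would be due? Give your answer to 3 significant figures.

The 2 doses were given 54.2, 27.1 hours ago.
Total = 360·(1/2)^(54.2/14.9) + 360·(1/2)^(27.1/14.9)
      = 28.925 + 102.04 ≈ 130.97 mg.

131 mg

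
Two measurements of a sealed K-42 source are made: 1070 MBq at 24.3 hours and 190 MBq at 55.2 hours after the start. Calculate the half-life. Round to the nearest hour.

Over Δt = 55.2 − 24.3 = 30.9 hours, the level fell by a factor of 1070/190 ≈ 5.6316.
n = log₂(5.6316) ≈ 2.4935 half-lives, so t½ = 30.9/2.4935 ≈ 12.392 hours.

12 hours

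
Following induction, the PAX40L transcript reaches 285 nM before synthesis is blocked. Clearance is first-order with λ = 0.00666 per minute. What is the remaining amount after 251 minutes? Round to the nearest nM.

54 nM

t½ = ln 2 / λ = 0.69315 / 0.00666 ≈ 104.08 minutes.
Number of half-lives: n = 251/104.08 ≈ 2.4117.
Remaining = 285 × (1/2)^2.4117 = 285 × 0.18793 ≈ 53.561 nM.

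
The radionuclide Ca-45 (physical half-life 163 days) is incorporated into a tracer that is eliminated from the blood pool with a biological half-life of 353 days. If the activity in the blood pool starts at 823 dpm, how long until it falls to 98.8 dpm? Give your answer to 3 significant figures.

1/t_eff = 1/t_phys + 1/t_biol = 1/163 + 1/353 = 0.0089678 per day.
t_eff = 163 × 353 / (163 + 353) ≈ 111.51 days.
n = log₂(823/98.8) ≈ 3.0583; t = 3.0583 × 111.51 ≈ 341.03 days.

341 days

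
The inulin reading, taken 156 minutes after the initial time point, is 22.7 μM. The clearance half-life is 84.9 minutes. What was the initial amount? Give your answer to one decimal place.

81.1 μM

Number of half-lives elapsed: n = 156/84.9 ≈ 1.8375.
A₀ = A × 2^n = 22.7 × 2^1.8375 = 22.7 × 3.5738 ≈ 81.125 μM.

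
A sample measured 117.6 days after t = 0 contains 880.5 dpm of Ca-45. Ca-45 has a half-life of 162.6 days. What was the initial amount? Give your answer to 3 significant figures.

1450 dpm

Number of half-lives elapsed: n = 117.6/162.6 ≈ 0.72325.
A₀ = A × 2^n = 880.5 × 2^0.72325 = 880.5 × 1.6509 ≈ 1453.6 dpm.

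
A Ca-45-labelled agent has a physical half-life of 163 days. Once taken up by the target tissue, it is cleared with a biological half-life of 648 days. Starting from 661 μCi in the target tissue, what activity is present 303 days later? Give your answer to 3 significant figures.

1/t_eff = 1/t_phys + 1/t_biol = 1/163 + 1/648 = 0.0076782 per day.
t_eff = 163 × 648 / (163 + 648) ≈ 130.24 days.
Remaining = 661 × (1/2)^(303/130.24) = 661 × (1/2)^2.3265 ≈ 131.78 μCi.

132 μCi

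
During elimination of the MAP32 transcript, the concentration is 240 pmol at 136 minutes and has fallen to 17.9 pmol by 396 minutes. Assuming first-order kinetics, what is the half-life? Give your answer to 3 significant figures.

69.4 minutes

Over Δt = 396 − 136 = 260 minutes, the level fell by a factor of 240/17.9 ≈ 13.408.
n = log₂(13.408) ≈ 3.745 half-lives, so t½ = 260/3.745 ≈ 69.426 minutes.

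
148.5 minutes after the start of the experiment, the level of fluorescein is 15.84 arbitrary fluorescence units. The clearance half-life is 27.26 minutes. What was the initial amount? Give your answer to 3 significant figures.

691 arbitrary fluorescence units

Number of half-lives elapsed: n = 148.5/27.26 ≈ 5.4475.
A₀ = A × 2^n = 15.84 × 2^5.4475 = 15.84 × 43.639 ≈ 691.24 arbitrary fluorescence units.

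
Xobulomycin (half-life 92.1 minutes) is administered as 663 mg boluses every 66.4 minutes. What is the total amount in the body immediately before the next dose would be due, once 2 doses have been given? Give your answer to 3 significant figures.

The 2 doses were given 132.8, 66.4 minutes ago.
Total = 663·(1/2)^(132.8/92.1) + 663·(1/2)^(66.4/92.1)
      = 244.04 + 402.24 ≈ 646.28 mg.

646 mg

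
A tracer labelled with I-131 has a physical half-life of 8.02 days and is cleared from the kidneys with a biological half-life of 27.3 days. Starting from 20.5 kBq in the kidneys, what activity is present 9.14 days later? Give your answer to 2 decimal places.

7.38 kBq

1/t_eff = 1/t_phys + 1/t_biol = 1/8.02 + 1/27.3 = 0.16132 per day.
t_eff = 8.02 × 27.3 / (8.02 + 27.3) ≈ 6.1989 days.
Remaining = 20.5 × (1/2)^(9.14/6.1989) = 20.5 × (1/2)^1.4744 ≈ 7.3773 kBq.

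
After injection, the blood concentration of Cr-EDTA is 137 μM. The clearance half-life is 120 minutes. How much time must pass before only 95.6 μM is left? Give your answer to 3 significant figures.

62.3 minutes

Fraction remaining = 95.6/137 ≈ 0.69781.
n = log₂(137/95.6) = ln(1.4331)/ln 2 ≈ 0.51909 half-lives.
t = n × t½ = 0.51909 × 120 ≈ 62.291 minutes.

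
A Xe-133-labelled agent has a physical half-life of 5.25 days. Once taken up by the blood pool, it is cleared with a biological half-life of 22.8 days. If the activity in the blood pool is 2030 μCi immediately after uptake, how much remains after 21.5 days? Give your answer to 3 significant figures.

1/t_eff = 1/t_phys + 1/t_biol = 1/5.25 + 1/22.8 = 0.23434 per day.
t_eff = 5.25 × 22.8 / (5.25 + 22.8) ≈ 4.2674 days.
Remaining = 2030 × (1/2)^(21.5/4.2674) = 2030 × (1/2)^5.0382 ≈ 61.779 μCi.

61.8 μCi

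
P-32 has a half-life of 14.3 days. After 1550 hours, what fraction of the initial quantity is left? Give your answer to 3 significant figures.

1550 hours = 64.5833 days.
n = 64.5833/14.3 ≈ 4.5163 half-lives.
Fraction remaining = (1/2)^4.5163 ≈ 0.043697.

0.0437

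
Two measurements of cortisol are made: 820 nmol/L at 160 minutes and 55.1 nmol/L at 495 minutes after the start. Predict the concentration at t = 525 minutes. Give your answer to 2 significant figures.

43 nmol/L

Over Δt = 495 − 160 = 335 minutes, the level fell by a factor of 820/55.1 ≈ 14.882.
n = log₂(14.882) ≈ 3.8955 half-lives, so t½ = 335/3.8955 ≈ 85.997 minutes.
From t = 495 to t = 525: 55.1 × (1/2)^((525−495)/85.997) ≈ 43.265 nmol/L.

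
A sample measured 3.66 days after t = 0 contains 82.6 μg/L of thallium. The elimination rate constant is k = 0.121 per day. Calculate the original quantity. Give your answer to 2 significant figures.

t½ = ln 2 / k = 0.69315 / 0.121 ≈ 5.7285 days.
Number of half-lives elapsed: n = 3.66/5.7285 ≈ 0.63891.
A₀ = A × 2^n = 82.6 × 2^0.63891 = 82.6 × 1.5572 ≈ 128.62 μg/L.

130 μg/L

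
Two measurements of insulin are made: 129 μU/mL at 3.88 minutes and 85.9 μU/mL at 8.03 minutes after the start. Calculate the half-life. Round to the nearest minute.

Over Δt = 8.03 − 3.88 = 4.15 minutes, the level fell by a factor of 129/85.9 ≈ 1.5017.
n = log₂(1.5017) ≈ 0.58664 half-lives, so t½ = 4.15/0.58664 ≈ 7.0742 minutes.

7 minutes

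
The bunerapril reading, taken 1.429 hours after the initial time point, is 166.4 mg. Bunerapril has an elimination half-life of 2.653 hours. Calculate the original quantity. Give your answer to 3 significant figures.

242 mg

Number of half-lives elapsed: n = 1.429/2.653 ≈ 0.53864.
A₀ = A × 2^n = 166.4 × 2^0.53864 = 166.4 × 1.4526 ≈ 241.71 mg.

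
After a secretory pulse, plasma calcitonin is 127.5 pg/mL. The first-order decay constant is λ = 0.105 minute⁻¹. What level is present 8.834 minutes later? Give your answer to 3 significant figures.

50.4 pg/mL

t½ = ln 2 / λ = 0.69315 / 0.105 ≈ 6.6014 minutes.
Number of half-lives: n = 8.834/6.6014 ≈ 1.3382.
Remaining = 127.5 × (1/2)^1.3382 = 127.5 × 0.39551 ≈ 50.428 pg/mL.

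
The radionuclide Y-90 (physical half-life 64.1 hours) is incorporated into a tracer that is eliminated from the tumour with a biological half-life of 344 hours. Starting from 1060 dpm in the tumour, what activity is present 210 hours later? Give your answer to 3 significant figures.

71.7 dpm

1/t_eff = 1/t_phys + 1/t_biol = 1/64.1 + 1/344 = 0.018508 per hour.
t_eff = 64.1 × 344 / (64.1 + 344) ≈ 54.032 hours.
Remaining = 1060 × (1/2)^(210/54.032) = 1060 × (1/2)^3.8866 ≈ 71.668 dpm.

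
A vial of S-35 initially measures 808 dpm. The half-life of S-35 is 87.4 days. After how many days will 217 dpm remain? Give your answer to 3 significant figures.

166 days

Fraction remaining = 217/808 ≈ 0.26856.
n = log₂(808/217) = ln(3.7235)/ln 2 ≈ 1.8967 half-lives.
t = n × t½ = 1.8967 × 87.4 ≈ 165.77 days.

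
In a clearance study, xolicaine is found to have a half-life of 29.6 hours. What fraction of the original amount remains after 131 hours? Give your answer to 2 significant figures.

0.047

n = 131/29.6 ≈ 4.4257 half-lives.
Fraction remaining = (1/2)^4.4257 ≈ 0.046531.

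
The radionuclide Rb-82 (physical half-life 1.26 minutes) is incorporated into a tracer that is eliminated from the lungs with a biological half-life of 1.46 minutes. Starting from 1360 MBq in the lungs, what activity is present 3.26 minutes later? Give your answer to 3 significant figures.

48.1 MBq

1/t_eff = 1/t_phys + 1/t_biol = 1/1.26 + 1/1.46 = 1.4786 per minute.
t_eff = 1.26 × 1.46 / (1.26 + 1.46) ≈ 0.67632 minutes.
Remaining = 1360 × (1/2)^(3.26/0.67632) = 1360 × (1/2)^4.8202 ≈ 48.142 MBq.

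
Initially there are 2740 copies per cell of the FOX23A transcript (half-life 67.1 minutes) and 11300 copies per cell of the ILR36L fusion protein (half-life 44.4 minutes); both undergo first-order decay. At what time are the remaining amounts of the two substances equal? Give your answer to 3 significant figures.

Set 2740·(1/2)^(t/67.1) = 11300·(1/2)^(t/44.4).
Taking log₂: log₂(2740/11300) = t·(1/67.1 − 1/44.4).
log₂(0.24248) = -2.0441; 1/67.1 − 1/44.4 = -0.0076194.
t = -2.0441 / -0.0076194 ≈ 268.27 minutes.

268 minutes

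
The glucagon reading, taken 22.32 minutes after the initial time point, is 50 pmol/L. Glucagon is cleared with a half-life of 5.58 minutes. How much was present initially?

Number of half-lives elapsed: n = 22.32/5.58 ≈ 4.
A₀ = A × 2^n = 50 × 2^4 = 50 × 16 ≈ 800 pmol/L.

800 pmol/L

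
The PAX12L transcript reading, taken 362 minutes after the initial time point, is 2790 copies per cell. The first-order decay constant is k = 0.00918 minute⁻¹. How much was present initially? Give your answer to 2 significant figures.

77000 copies per cell

t½ = ln 2 / k = 0.69315 / 0.00918 ≈ 75.506 minutes.
Number of half-lives elapsed: n = 362/75.506 ≈ 4.7943.
A₀ = A × 2^n = 2790 × 2^4.7943 = 2790 × 27.748 ≈ 77417 copies per cell.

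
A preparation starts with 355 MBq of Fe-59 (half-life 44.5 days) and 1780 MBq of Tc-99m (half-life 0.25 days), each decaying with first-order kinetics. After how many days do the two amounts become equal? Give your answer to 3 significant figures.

0.585 days

Set 355·(1/2)^(t/44.5) = 1780·(1/2)^(t/0.25).
Taking log₂: log₂(355/1780) = t·(1/44.5 − 1/0.25).
log₂(0.19944) = -2.326; 1/44.5 − 1/0.25 = -3.9775.
t = -2.326 / -3.9775 ≈ 0.58478 days.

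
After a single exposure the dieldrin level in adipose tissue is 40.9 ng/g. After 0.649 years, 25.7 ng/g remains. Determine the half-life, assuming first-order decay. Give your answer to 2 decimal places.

0.97 years

A/A₀ = 25.7/40.9 ≈ 0.62836.
n = log₂(1.5914) ≈ 0.67033 half-lives elapsed in 0.649 years.
t½ = 0.649/0.67033 ≈ 0.96818 years.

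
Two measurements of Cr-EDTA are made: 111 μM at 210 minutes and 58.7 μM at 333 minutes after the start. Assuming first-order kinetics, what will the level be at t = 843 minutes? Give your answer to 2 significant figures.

Over Δt = 333 − 210 = 123 minutes, the level fell by a factor of 111/58.7 ≈ 1.891.
n = log₂(1.891) ≈ 0.91913 half-lives, so t½ = 123/0.91913 ≈ 133.82 minutes.
From t = 333 to t = 843: 58.7 × (1/2)^((843−333)/133.82) ≈ 4.1822 μM.

4.2 μM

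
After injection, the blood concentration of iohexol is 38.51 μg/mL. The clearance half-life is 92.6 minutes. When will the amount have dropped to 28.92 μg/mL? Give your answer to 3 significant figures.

38.3 minutes

Fraction remaining = 28.92/38.51 ≈ 0.75097.
n = log₂(38.51/28.92) = ln(1.3316)/ln 2 ≈ 0.41317 half-lives.
t = n × t½ = 0.41317 × 92.6 ≈ 38.259 minutes.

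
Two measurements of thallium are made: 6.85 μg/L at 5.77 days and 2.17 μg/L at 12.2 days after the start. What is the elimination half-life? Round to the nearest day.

4 days

Over Δt = 12.2 − 5.77 = 6.43 days, the level fell by a factor of 6.85/2.17 ≈ 3.1567.
n = log₂(3.1567) ≈ 1.6584 half-lives, so t½ = 6.43/1.6584 ≈ 3.8772 days.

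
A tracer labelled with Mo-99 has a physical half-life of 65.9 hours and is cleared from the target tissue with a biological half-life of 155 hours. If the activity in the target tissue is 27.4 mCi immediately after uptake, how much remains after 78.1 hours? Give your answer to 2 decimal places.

1/t_eff = 1/t_phys + 1/t_biol = 1/65.9 + 1/155 = 0.021626 per hour.
t_eff = 65.9 × 155 / (65.9 + 155) ≈ 46.24 hours.
Remaining = 27.4 × (1/2)^(78.1/46.24) = 27.4 × (1/2)^1.689 ≈ 8.4979 mCi.

8.50 mCi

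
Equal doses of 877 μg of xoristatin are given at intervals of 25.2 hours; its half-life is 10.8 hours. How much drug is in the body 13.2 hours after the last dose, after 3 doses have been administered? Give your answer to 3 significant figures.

465 μg

The 3 doses were given 63.6, 38.4, 13.2 hours ago.
Total = 877·(1/2)^(63.6/10.8) + 877·(1/2)^(38.4/10.8) + 877·(1/2)^(13.2/10.8)
      = 14.8 + 74.588 + 375.9 ≈ 465.29 μg.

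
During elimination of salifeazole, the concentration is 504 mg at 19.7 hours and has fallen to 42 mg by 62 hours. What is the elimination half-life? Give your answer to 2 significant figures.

12 hours

Over Δt = 62 − 19.7 = 42.3 hours, the level fell by a factor of 504/42 ≈ 12.
n = log₂(12) ≈ 3.585 half-lives, so t½ = 42.3/3.585 ≈ 11.799 hours.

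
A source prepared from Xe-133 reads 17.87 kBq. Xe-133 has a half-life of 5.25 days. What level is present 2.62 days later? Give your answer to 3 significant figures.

Number of half-lives: n = 2.62/5.25 ≈ 0.49905.
Remaining = 17.87 × (1/2)^0.49905 = 17.87 × 0.70757 ≈ 12.644 kBq.

12.6 kBq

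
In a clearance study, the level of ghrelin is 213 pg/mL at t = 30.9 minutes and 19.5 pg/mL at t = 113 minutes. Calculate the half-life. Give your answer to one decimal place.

Over Δt = 113 − 30.9 = 82.1 minutes, the level fell by a factor of 213/19.5 ≈ 10.923.
n = log₂(10.923) ≈ 3.4493 half-lives, so t½ = 82.1/3.4493 ≈ 23.802 minutes.

23.8 minutes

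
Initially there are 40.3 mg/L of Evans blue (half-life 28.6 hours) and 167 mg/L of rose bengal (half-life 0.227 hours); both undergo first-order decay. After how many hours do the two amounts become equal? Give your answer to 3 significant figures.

Set 40.3·(1/2)^(t/28.6) = 167·(1/2)^(t/0.227).
Taking log₂: log₂(40.3/167) = t·(1/28.6 − 1/0.227).
log₂(0.24132) = -2.051; 1/28.6 − 1/0.227 = -4.3703.
t = -2.051 / -4.3703 ≈ 0.4693 hours.

0.469 hours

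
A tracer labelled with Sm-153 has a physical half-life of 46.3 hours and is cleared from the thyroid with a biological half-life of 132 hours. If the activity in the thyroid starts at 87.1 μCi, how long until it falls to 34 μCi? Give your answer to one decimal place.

1/t_eff = 1/t_phys + 1/t_biol = 1/46.3 + 1/132 = 0.029174 per hour.
t_eff = 46.3 × 132 / (46.3 + 132) ≈ 34.277 hours.
n = log₂(87.1/34) ≈ 1.3571; t = 1.3571 × 34.277 ≈ 46.519 hours.

46.5 hours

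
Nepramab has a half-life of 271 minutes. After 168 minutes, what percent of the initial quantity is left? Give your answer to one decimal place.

65.1%

n = 168/271 ≈ 0.61993 half-lives.
Fraction remaining = (1/2)^0.61993 ≈ 0.6507, i.e. 65.07%.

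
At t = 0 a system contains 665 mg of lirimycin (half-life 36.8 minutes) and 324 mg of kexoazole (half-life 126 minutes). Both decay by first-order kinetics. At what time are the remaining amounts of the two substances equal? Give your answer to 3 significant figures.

Set 665·(1/2)^(t/36.8) = 324·(1/2)^(t/126).
Taking log₂: log₂(665/324) = t·(1/36.8 − 1/126).
log₂(2.0525) = 1.0374; 1/36.8 − 1/126 = 0.019237.
t = 1.0374 / 0.019237 ≈ 53.924 minutes.

53.9 minutes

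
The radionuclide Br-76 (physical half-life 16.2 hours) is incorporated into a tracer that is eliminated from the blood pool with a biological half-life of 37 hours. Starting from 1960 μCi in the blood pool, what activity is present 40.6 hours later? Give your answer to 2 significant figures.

1/t_eff = 1/t_phys + 1/t_biol = 1/16.2 + 1/37 = 0.088755 per hour.
t_eff = 16.2 × 37 / (16.2 + 37) ≈ 11.267 hours.
Remaining = 1960 × (1/2)^(40.6/11.267) = 1960 × (1/2)^3.6035 ≈ 161.25 μCi.

160 μCi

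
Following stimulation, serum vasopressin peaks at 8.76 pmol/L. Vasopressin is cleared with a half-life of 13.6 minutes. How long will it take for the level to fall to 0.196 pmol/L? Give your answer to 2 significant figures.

Fraction remaining = 0.196/8.76 ≈ 0.022374.
n = log₂(8.76/0.196) = ln(44.694)/ln 2 ≈ 5.482 half-lives.
t = n × t½ = 5.482 × 13.6 ≈ 74.555 minutes.

75 minutes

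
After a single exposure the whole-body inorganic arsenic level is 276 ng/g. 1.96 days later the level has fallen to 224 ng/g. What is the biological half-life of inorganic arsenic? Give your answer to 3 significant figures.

A/A₀ = 224/276 ≈ 0.81159.
n = log₂(1.2321) ≈ 0.30117 half-lives elapsed in 1.96 days.
t½ = 1.96/0.30117 ≈ 6.508 days.

6.51 days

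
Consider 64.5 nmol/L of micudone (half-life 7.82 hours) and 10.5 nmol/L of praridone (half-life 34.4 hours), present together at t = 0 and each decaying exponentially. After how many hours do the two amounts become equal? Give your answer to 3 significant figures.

26.5 hours

Set 64.5·(1/2)^(t/7.82) = 10.5·(1/2)^(t/34.4).
Taking log₂: log₂(64.5/10.5) = t·(1/7.82 − 1/34.4).
log₂(6.1429) = 2.6189; 1/7.82 − 1/34.4 = 0.098807.
t = 2.6189 / 0.098807 ≈ 26.505 hours.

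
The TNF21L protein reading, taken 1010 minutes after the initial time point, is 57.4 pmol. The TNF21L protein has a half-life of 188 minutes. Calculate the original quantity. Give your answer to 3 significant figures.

2380 pmol

Number of half-lives elapsed: n = 1010/188 ≈ 5.3723.
A₀ = A × 2^n = 57.4 × 2^5.3723 = 57.4 × 41.422 ≈ 2377.6 pmol.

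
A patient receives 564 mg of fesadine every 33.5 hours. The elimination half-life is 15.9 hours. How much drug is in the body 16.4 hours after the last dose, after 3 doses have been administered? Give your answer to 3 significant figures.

355 mg

The 3 doses were given 83.4, 49.9, 16.4 hours ago.
Total = 564·(1/2)^(83.4/15.9) + 564·(1/2)^(49.9/15.9) + 564·(1/2)^(16.4/15.9)
      = 14.869 + 64.053 + 275.92 ≈ 354.84 mg.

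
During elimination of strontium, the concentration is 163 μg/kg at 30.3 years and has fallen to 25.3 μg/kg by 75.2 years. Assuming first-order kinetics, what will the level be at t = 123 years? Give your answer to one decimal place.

3.5 μg/kg

Over Δt = 75.2 − 30.3 = 44.9 years, the level fell by a factor of 163/25.3 ≈ 6.4427.
n = log₂(6.4427) ≈ 2.6877 half-lives, so t½ = 44.9/2.6877 ≈ 16.706 years.
From t = 75.2 to t = 123: 25.3 × (1/2)^((123−75.2)/16.706) ≈ 3.4817 μg/kg.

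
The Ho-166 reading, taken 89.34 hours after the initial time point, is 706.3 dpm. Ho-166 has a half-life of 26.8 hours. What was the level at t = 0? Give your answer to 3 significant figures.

7120 dpm

Number of half-lives elapsed: n = 89.34/26.8 ≈ 3.3336.
A₀ = A × 2^n = 706.3 × 2^3.3336 = 706.3 × 10.081 ≈ 7120.3 dpm.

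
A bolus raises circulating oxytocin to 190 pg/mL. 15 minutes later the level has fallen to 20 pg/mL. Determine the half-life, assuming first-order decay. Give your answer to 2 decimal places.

A/A₀ = 20/190 ≈ 0.10526.
n = log₂(9.5) ≈ 3.2479 half-lives elapsed in 15 minutes.
t½ = 15/3.2479 ≈ 4.6183 minutes.

4.62 minutes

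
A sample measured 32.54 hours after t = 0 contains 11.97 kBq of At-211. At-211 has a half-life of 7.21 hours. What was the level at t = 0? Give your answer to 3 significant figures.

273 kBq

Number of half-lives elapsed: n = 32.54/7.21 ≈ 4.5132.
A₀ = A × 2^n = 11.97 × 2^4.5132 = 11.97 × 22.835 ≈ 273.34 kBq.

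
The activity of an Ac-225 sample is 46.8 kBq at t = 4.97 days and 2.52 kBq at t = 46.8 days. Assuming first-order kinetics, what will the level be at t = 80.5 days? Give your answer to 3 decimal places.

Over Δt = 46.8 − 4.97 = 41.83 days, the level fell by a factor of 46.8/2.52 ≈ 18.571.
n = log₂(18.571) ≈ 4.215 half-lives, so t½ = 41.83/4.215 ≈ 9.9241 days.
From t = 46.8 to t = 80.5: 2.52 × (1/2)^((80.5−46.8)/9.9241) ≈ 0.23942 kBq.

0.239 kBq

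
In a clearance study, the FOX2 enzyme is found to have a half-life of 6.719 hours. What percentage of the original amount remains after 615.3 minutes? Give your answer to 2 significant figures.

615.3 minutes = 10.255 hours.
n = 10.255/6.719 ≈ 1.5263 half-lives.
Fraction remaining = (1/2)^1.5263 ≈ 0.34717, i.e. 34.717%.

35%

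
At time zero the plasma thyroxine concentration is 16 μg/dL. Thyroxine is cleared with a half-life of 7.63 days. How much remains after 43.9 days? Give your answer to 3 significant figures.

Number of half-lives: n = 43.9/7.63 ≈ 5.7536.
Remaining = 16 × (1/2)^5.7536 = 16 × 0.018535 ≈ 0.29656 μg/dL.

0.297 μg/dL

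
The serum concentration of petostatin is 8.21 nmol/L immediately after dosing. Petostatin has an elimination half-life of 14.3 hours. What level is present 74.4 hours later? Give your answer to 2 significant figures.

0.22 nmol/L

Number of half-lives: n = 74.4/14.3 ≈ 5.2028.
Remaining = 8.21 × (1/2)^5.2028 = 8.21 × 0.027152 ≈ 0.22292 nmol/L.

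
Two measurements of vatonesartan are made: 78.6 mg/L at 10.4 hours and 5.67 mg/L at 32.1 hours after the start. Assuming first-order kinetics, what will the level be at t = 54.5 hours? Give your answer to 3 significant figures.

0.376 mg/L

Over Δt = 32.1 − 10.4 = 21.7 hours, the level fell by a factor of 78.6/5.67 ≈ 13.862.
n = log₂(13.862) ≈ 3.7931 half-lives, so t½ = 21.7/3.7931 ≈ 5.7209 hours.
From t = 32.1 to t = 54.5: 5.67 × (1/2)^((54.5−32.1)/5.7209) ≈ 0.37576 mg/L.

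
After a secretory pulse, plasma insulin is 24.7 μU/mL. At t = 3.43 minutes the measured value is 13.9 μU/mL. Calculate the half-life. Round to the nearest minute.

4 minutes

A/A₀ = 13.9/24.7 ≈ 0.56275.
n = log₂(1.777) ≈ 0.82943 half-lives elapsed in 3.43 minutes.
t½ = 3.43/0.82943 ≈ 4.1354 minutes.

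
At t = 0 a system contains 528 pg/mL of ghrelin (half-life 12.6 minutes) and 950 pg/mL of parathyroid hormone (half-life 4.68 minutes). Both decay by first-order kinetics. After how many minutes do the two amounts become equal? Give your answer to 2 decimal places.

6.31 minutes

Set 528·(1/2)^(t/12.6) = 950·(1/2)^(t/4.68).
Taking log₂: log₂(528/950) = t·(1/12.6 − 1/4.68).
log₂(0.55579) = -0.84739; 1/12.6 − 1/4.68 = -0.13431.
t = -0.84739 / -0.13431 ≈ 6.3092 minutes.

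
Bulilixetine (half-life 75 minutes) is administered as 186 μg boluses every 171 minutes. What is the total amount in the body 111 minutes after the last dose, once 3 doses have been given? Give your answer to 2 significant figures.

83 μg

The 3 doses were given 453, 282, 111 minutes ago.
Total = 186·(1/2)^(453/75) + 186·(1/2)^(282/75) + 186·(1/2)^(111/75)
      = 2.8268 + 13.729 + 66.679 ≈ 83.235 μg.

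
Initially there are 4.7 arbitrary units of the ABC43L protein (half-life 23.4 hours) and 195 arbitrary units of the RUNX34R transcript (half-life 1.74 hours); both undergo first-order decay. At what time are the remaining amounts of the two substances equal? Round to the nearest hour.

10 hours

Set 4.7·(1/2)^(t/23.4) = 195·(1/2)^(t/1.74).
Taking log₂: log₂(4.7/195) = t·(1/23.4 − 1/1.74).
log₂(0.024103) = -5.3747; 1/23.4 − 1/1.74 = -0.53198.
t = -5.3747 / -0.53198 ≈ 10.103 hours.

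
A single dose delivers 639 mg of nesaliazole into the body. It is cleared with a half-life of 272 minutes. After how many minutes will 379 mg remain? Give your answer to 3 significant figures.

205 minutes

Fraction remaining = 379/639 ≈ 0.59311.
n = log₂(639/379) = ln(1.686)/ln 2 ≈ 0.75362 half-lives.
t = n × t½ = 0.75362 × 272 ≈ 204.98 minutes.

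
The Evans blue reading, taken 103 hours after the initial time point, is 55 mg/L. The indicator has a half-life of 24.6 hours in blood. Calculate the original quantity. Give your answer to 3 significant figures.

1000 mg/L

Number of half-lives elapsed: n = 103/24.6 ≈ 4.187.
A₀ = A × 2^n = 55 × 2^4.187 = 55 × 18.214 ≈ 1001.8 mg/L.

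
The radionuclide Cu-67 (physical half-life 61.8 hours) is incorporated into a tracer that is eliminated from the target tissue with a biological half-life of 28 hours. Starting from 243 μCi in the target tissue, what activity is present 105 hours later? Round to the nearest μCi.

6 μCi

1/t_eff = 1/t_phys + 1/t_biol = 1/61.8 + 1/28 = 0.051896 per hour.
t_eff = 61.8 × 28 / (61.8 + 28) ≈ 19.269 hours.
Remaining = 243 × (1/2)^(105/19.269) = 243 × (1/2)^5.449 ≈ 5.5627 μCi.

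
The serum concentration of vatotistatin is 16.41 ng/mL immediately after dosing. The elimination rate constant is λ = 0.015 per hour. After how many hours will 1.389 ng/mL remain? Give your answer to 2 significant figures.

t½ = ln 2 / λ = 0.69315 / 0.015 ≈ 46.21 hours.
Fraction remaining = 1.389/16.41 ≈ 0.084644.
n = log₂(16.41/1.389) = ln(11.814)/ln 2 ≈ 3.5625 half-lives.
t = n × t½ = 3.5625 × 46.21 ≈ 164.62 hours.

160 hours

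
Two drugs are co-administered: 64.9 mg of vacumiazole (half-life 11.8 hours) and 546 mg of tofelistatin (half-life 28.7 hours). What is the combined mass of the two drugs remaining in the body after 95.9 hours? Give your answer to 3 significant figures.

vacumiazole: 64.9 × (1/2)^(95.9/11.8) = 64.9 × (1/2)^8.1271 ≈ 0.23213 mg.
tofelistatin: 546 × (1/2)^(95.9/28.7) = 546 × (1/2)^3.3415 ≈ 53.866 mg.
Total = 0.23213 + 53.866 ≈ 54.098 mg.

54.1 mg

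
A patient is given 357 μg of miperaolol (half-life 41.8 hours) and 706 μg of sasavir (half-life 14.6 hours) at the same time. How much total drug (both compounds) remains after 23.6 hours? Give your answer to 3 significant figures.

472 μg

miperaolol: 357 × (1/2)^(23.6/41.8) = 357 × (1/2)^0.56459 ≈ 241.38 μg.
sasavir: 706 × (1/2)^(23.6/14.6) = 706 × (1/2)^1.6164 ≈ 230.25 μg.
Total = 241.38 + 230.25 ≈ 471.64 μg.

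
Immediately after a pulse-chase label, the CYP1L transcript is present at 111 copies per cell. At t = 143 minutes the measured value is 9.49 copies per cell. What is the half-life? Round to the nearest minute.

A/A₀ = 9.49/111 ≈ 0.085495.
n = log₂(11.697) ≈ 3.548 half-lives elapsed in 143 minutes.
t½ = 143/3.548 ≈ 40.304 minutes.

40 minutes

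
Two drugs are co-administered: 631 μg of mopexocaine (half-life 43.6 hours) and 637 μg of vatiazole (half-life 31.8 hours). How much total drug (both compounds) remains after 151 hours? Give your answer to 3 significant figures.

mopexocaine: 631 × (1/2)^(151/43.6) = 631 × (1/2)^3.4633 ≈ 57.21 μg.
vatiazole: 637 × (1/2)^(151/31.8) = 637 × (1/2)^4.7484 ≈ 23.698 μg.
Total = 57.21 + 23.698 ≈ 80.908 μg.

80.9 μg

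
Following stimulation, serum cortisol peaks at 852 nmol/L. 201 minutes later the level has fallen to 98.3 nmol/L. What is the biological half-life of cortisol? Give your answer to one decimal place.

A/A₀ = 98.3/852 ≈ 0.11538.
n = log₂(8.6673) ≈ 3.1156 half-lives elapsed in 201 minutes.
t½ = 201/3.1156 ≈ 64.514 minutes.

64.5 minutes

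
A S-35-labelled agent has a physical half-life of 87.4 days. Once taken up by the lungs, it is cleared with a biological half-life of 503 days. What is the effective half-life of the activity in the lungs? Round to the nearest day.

74 days

1/t_eff = 1/t_phys + 1/t_biol = 1/87.4 + 1/503 = 0.01343 per day.
t_eff = 87.4 × 503 / (87.4 + 503) ≈ 74.462 days.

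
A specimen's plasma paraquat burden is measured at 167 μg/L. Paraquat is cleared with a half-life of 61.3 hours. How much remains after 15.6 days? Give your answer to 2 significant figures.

2.4 μg/L

Convert the elapsed time: 15.6 days = 374.4 hours.
Number of half-lives: n = 374.4/61.3 ≈ 6.1077.
Remaining = 167 × (1/2)^6.1077 = 167 × 0.014501 ≈ 2.4217 μg/L.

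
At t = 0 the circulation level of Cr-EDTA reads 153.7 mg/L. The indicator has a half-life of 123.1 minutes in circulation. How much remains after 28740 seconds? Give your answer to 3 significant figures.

Convert the elapsed time: 28740 seconds = 479 minutes.
Number of half-lives: n = 479/123.1 ≈ 3.8911.
Remaining = 153.7 × (1/2)^3.8911 = 153.7 × 0.067398 ≈ 10.359 mg/L.

10.4 mg/L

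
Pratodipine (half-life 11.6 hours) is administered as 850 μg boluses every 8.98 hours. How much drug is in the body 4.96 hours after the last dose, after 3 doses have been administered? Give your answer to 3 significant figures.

The 3 doses were given 22.92, 13.94, 4.96 hours ago.
Total = 850·(1/2)^(22.92/11.6) + 850·(1/2)^(13.94/11.6) + 850·(1/2)^(4.96/11.6)
      = 216.09 + 369.54 + 631.98 ≈ 1217.6 μg.

1220 μg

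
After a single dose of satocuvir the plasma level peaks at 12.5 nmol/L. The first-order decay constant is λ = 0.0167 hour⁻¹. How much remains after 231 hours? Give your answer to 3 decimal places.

0.264 nmol/L

t½ = ln 2 / λ = 0.69315 / 0.0167 ≈ 41.506 hours.
Number of half-lives: n = 231/41.506 ≈ 5.5655.
Remaining = 12.5 × (1/2)^5.5655 = 12.5 × 0.021117 ≈ 0.26396 nmol/L.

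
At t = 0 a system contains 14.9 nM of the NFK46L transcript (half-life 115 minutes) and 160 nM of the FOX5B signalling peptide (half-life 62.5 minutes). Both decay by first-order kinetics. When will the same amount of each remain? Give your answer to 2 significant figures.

470 minutes

Set 14.9·(1/2)^(t/115) = 160·(1/2)^(t/62.5).
Taking log₂: log₂(14.9/160) = t·(1/115 − 1/62.5).
log₂(0.093125) = -3.4247; 1/115 − 1/62.5 = -0.0073043.
t = -3.4247 / -0.0073043 ≈ 468.86 minutes.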